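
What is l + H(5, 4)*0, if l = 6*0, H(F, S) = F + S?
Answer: 0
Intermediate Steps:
l = 0
l + H(5, 4)*0 = 0 + (5 + 4)*0 = 0 + 9*0 = 0 + 0 = 0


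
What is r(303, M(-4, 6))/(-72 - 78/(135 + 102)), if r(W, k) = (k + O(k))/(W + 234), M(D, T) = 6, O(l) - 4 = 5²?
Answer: -2765/3068418 ≈ -0.00090112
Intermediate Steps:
O(l) = 29 (O(l) = 4 + 5² = 4 + 25 = 29)
r(W, k) = (29 + k)/(234 + W) (r(W, k) = (k + 29)/(W + 234) = (29 + k)/(234 + W))
r(303, M(-4, 6))/(-72 - 78/(135 + 102)) = ((29 + 6)/(234 + 303))/(-72 - 78/(135 + 102)) = (35/537)/(-72 - 78/237) = ((1/537)*35)/(-72 - 78*1/237) = 35/(537*(-72 - 26/79)) = 35/(537*(-5714/79)) = (35/537)*(-79/5714) = -2765/3068418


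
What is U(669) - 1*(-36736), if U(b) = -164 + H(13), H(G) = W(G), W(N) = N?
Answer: 36585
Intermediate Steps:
H(G) = G
U(b) = -151 (U(b) = -164 + 13 = -151)
U(669) - 1*(-36736) = -151 - 1*(-36736) = -151 + 36736 = 36585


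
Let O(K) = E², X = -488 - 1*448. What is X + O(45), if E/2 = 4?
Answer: -872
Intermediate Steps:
X = -936 (X = -488 - 448 = -936)
E = 8 (E = 2*4 = 8)
O(K) = 64 (O(K) = 8² = 64)
X + O(45) = -936 + 64 = -872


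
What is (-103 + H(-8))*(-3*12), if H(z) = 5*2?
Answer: 3348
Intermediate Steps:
H(z) = 10
(-103 + H(-8))*(-3*12) = (-103 + 10)*(-3*12) = -93*(-36) = 3348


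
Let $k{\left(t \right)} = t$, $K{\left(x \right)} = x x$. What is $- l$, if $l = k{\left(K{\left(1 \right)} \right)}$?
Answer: $-1$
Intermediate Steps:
$K{\left(x \right)} = x^{2}$
$l = 1$ ($l = 1^{2} = 1$)
$- l = \left(-1\right) 1 = -1$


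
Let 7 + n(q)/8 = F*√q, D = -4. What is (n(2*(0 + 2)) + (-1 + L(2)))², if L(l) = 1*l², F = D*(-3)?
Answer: 19321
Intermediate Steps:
F = 12 (F = -4*(-3) = 12)
L(l) = l²
n(q) = -56 + 96*√q (n(q) = -56 + 8*(12*√q) = -56 + 96*√q)
(n(2*(0 + 2)) + (-1 + L(2)))² = ((-56 + 96*√(2*(0 + 2))) + (-1 + 2²))² = ((-56 + 96*√(2*2)) + (-1 + 4))² = ((-56 + 96*√4) + 3)² = ((-56 + 96*2) + 3)² = ((-56 + 192) + 3)² = (136 + 3)² = 139² = 19321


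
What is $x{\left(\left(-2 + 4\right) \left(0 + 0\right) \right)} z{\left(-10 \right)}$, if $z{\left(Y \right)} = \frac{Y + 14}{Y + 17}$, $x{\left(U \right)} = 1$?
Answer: $\frac{4}{7} \approx 0.57143$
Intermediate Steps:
$z{\left(Y \right)} = \frac{14 + Y}{17 + Y}$
$x{\left(\left(-2 + 4\right) \left(0 + 0\right) \right)} z{\left(-10 \right)} = 1 \frac{14 - 10}{17 - 10} = 1 \cdot \frac{1}{7} \cdot 4 = 1 \cdot \frac{4}{7} = \frac{4}{7}$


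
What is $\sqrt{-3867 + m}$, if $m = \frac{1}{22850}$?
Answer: $\frac{i \sqrt{80761907386}}{4570} \approx 62.185 i$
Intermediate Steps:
$m = \frac{1}{22850} \approx 4.3764 \cdot 10^{-5}$
$\sqrt{-3867 + m} = \sqrt{-3867 + \frac{1}{22850}} = \sqrt{- \frac{88360949}{22850}} = \frac{i \sqrt{80761907386}}{4570}$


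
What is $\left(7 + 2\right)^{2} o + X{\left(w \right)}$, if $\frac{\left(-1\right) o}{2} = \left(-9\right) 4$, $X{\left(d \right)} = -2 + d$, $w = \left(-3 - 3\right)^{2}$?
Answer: $5866$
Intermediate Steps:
$w = 36$ ($w = \left(-6\right)^{2} = 36$)
$o = 72$ ($o = - 2 \left(\left(-9\right) 4\right) = \left(-2\right) \left(-36\right) = 72$)
$\left(7 + 2\right)^{2} o + X{\left(w \right)} = \left(7 + 2\right)^{2} \cdot 72 + \left(-2 + 36\right) = 9^{2} \cdot 72 + 34 = 81 \cdot 72 + 34 = 5832 + 34 = 5866$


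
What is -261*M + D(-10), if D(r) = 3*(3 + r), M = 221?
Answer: -57702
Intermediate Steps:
D(r) = 9 + 3*r
-261*M + D(-10) = -261*221 + (9 + 3*(-10)) = -57681 + (9 - 30) = -57681 - 21 = -57702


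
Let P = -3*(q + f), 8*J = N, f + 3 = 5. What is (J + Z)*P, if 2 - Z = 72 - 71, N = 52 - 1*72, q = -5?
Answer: -27/2 ≈ -13.500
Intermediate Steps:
f = 2 (f = -3 + 5 = 2)
N = -20 (N = 52 - 72 = -20)
J = -5/2 (J = (⅛)*(-20) = -5/2 ≈ -2.5000)
Z = 1 (Z = 2 - (72 - 71) = 2 - 1*1 = 2 - 1 = 1)
P = 9 (P = -3*(-5 + 2) = -3*(-3) = 9)
(J + Z)*P = (-5/2 + 1)*9 = -3/2*9 = -27/2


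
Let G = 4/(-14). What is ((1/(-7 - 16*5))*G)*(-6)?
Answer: -12/805 ≈ -0.014907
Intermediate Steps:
G = -2/7 (G = 4*(-1/14) = -2/7 ≈ -0.28571)
((1/(-7 - 16*5))*G)*(-6) = ((1/(-7 - 16*5))*(-2/7))*(-6) = (((⅕)/(-23))*(-2/7))*(-6) = (-1/23*⅕*(-2/7))*(-6) = -1/115*(-2/7)*(-6) = (2/805)*(-6) = -12/805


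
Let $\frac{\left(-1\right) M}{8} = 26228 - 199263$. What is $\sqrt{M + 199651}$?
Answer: $\sqrt{1583931} \approx 1258.5$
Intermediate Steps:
$M = 1384280$ ($M = - 8 \left(26228 - 199263\right) = \left(-8\right) \left(-173035\right) = 1384280$)
$\sqrt{M + 199651} = \sqrt{1384280 + 199651} = \sqrt{1583931}$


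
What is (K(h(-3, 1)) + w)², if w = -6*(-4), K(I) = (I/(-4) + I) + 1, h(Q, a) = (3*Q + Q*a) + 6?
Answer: 1681/4 ≈ 420.25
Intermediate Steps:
h(Q, a) = 6 + 3*Q + Q*a
K(I) = 1 + 3*I/4 (K(I) = (I*(-¼) + I) + 1 = (-I/4 + I) + 1 = 3*I/4 + 1 = 1 + 3*I/4)
w = 24
(K(h(-3, 1)) + w)² = ((1 + 3*(6 + 3*(-3) - 3*1)/4) + 24)² = ((1 + 3*(6 - 9 - 3)/4) + 24)² = ((1 + (¾)*(-6)) + 24)² = ((1 - 9/2) + 24)² = (-7/2 + 24)² = (41/2)² = 1681/4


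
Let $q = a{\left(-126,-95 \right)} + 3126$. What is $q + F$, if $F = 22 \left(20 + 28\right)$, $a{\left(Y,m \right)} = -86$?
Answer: $4096$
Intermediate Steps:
$F = 1056$ ($F = 22 \cdot 48 = 1056$)
$q = 3040$ ($q = -86 + 3126 = 3040$)
$q + F = 3040 + 1056 = 4096$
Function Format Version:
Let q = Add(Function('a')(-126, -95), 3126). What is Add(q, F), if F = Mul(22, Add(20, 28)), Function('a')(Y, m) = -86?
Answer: 4096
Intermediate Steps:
F = 1056 (F = Mul(22, 48) = 1056)
q = 3040 (q = Add(-86, 3126) = 3040)
Add(q, F) = Add(3040, 1056) = 4096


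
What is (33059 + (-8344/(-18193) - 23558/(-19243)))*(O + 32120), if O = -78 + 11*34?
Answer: 53598212079644576/50012557 ≈ 1.0717e+9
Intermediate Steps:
O = 296 (O = -78 + 374 = 296)
(33059 + (-8344/(-18193) - 23558/(-19243)))*(O + 32120) = (33059 + (-8344/(-18193) - 23558/(-19243)))*(296 + 32120) = (33059 + (-8344*(-1/18193) - 23558*(-1/19243)))*32416 = (33059 + (1192/2599 + 23558/19243))*32416 = (33059 + 84164898/50012557)*32416 = (1653449286761/50012557)*32416 = 53598212079644576/50012557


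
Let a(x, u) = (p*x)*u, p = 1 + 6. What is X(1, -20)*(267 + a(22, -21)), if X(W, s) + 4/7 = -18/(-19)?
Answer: -148350/133 ≈ -1115.4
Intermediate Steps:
X(W, s) = 50/133 (X(W, s) = -4/7 - 18/(-19) = -4/7 - 18*(-1/19) = -4/7 + 18/19 = 50/133)
p = 7
a(x, u) = 7*u*x (a(x, u) = (7*x)*u = 7*u*x)
X(1, -20)*(267 + a(22, -21)) = 50*(267 + 7*(-21)*22)/133 = 50*(267 - 3234)/133 = (50/133)*(-2967) = -148350/133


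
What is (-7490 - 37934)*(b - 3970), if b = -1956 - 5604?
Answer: 523738720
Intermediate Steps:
b = -7560
(-7490 - 37934)*(b - 3970) = (-7490 - 37934)*(-7560 - 3970) = -45424*(-11530) = 523738720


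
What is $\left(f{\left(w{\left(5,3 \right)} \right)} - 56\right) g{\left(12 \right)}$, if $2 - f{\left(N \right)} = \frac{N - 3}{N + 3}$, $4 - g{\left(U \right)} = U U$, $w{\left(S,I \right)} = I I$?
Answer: $7630$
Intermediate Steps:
$w{\left(S,I \right)} = I^{2}$
$g{\left(U \right)} = 4 - U^{2}$ ($g{\left(U \right)} = 4 - U U = 4 - U^{2}$)
$f{\left(N \right)} = 2 - \frac{-3 + N}{3 + N}$ ($f{\left(N \right)} = 2 - \frac{N - 3}{N + 3} = 2 - \frac{-3 + N}{3 + N}$)
$\left(f{\left(w{\left(5,3 \right)} \right)} - 56\right) g{\left(12 \right)} = \left(\frac{9 + 3^{2}}{3 + 3^{2}} - 56\right) \left(4 - 12^{2}\right) = \left(\frac{9 + 9}{3 + 9} - 56\right) \left(4 - 144\right) = \left(\frac{1}{12} \cdot 18 - 56\right) \left(4 - 144\right) = \left(\frac{1}{12} \cdot 18 - 56\right) \left(-140\right) = \left(\frac{3}{2} - 56\right) \left(-140\right) = \left(- \frac{109}{2}\right) \left(-140\right) = 7630$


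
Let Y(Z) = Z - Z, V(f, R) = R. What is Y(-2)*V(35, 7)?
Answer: 0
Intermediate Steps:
Y(Z) = 0
Y(-2)*V(35, 7) = 0*7 = 0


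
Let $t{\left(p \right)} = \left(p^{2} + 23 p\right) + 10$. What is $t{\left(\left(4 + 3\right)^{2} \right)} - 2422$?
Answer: $1116$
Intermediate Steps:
$t{\left(p \right)} = 10 + p^{2} + 23 p$
$t{\left(\left(4 + 3\right)^{2} \right)} - 2422 = \left(10 + \left(\left(4 + 3\right)^{2}\right)^{2} + 23 \left(4 + 3\right)^{2}\right) - 2422 = \left(10 + \left(7^{2}\right)^{2} + 23 \cdot 7^{2}\right) - 2422 = \left(10 + 49^{2} + 23 \cdot 49\right) - 2422 = \left(10 + 2401 + 1127\right) - 2422 = 3538 - 2422 = 1116$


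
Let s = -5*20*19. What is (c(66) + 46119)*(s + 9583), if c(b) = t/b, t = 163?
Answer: 7795727537/22 ≈ 3.5435e+8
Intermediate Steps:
c(b) = 163/b
s = -1900 (s = -100*19 = -1900)
(c(66) + 46119)*(s + 9583) = (163/66 + 46119)*(-1900 + 9583) = (163*(1/66) + 46119)*7683 = (163/66 + 46119)*7683 = (3044017/66)*7683 = 7795727537/22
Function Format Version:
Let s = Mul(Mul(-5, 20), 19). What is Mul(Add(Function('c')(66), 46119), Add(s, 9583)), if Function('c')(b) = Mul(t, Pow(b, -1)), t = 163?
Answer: Rational(7795727537, 22) ≈ 3.5435e+8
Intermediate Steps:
Function('c')(b) = Mul(163, Pow(b, -1))
s = -1900 (s = Mul(-100, 19) = -1900)
Mul(Add(Function('c')(66), 46119), Add(s, 9583)) = Mul(Add(Mul(163, Pow(66, -1)), 46119), Add(-1900, 9583)) = Mul(Add(Mul(163, Rational(1, 66)), 46119), 7683) = Mul(Add(Rational(163, 66), 46119), 7683) = Mul(Rational(3044017, 66), 7683) = Rational(7795727537, 22)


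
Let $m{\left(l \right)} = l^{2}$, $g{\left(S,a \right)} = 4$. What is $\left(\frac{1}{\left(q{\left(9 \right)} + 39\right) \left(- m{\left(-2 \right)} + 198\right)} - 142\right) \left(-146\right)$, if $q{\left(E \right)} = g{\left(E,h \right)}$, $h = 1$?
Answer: $\frac{86473099}{4171} \approx 20732.0$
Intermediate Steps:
$q{\left(E \right)} = 4$
$\left(\frac{1}{\left(q{\left(9 \right)} + 39\right) \left(- m{\left(-2 \right)} + 198\right)} - 142\right) \left(-146\right) = \left(\frac{1}{\left(4 + 39\right) \left(- \left(-2\right)^{2} + 198\right)} - 142\right) \left(-146\right) = \left(\frac{1}{43 \left(\left(-1\right) 4 + 198\right)} - 142\right) \left(-146\right) = \left(\frac{1}{43 \left(-4 + 198\right)} - 142\right) \left(-146\right) = \left(\frac{1}{43 \cdot 194} - 142\right) \left(-146\right) = \left(\frac{1}{8342} - 142\right) \left(-146\right) = \left(- \frac{1184563}{8342}\right) \left(-146\right) = \frac{86473099}{4171}$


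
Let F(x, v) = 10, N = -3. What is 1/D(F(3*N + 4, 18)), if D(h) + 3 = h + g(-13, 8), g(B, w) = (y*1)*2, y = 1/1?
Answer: 1/9 ≈ 0.11111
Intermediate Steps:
y = 1
g(B, w) = 2 (g(B, w) = (1*1)*2 = 1*2 = 2)
D(h) = -1 + h (D(h) = -3 + (h + 2) = -3 + (2 + h) = -1 + h)
1/D(F(3*N + 4, 18)) = 1/(-1 + 10) = 1/9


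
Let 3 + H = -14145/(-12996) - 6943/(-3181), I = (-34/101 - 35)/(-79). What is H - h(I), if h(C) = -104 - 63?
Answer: 2305010579/13780092 ≈ 167.27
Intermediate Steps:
I = 3569/7979 (I = (-34*1/101 - 35)*(-1/79) = (-34/101 - 35)*(-1/79) = -3569/101*(-1/79) = 3569/7979 ≈ 0.44730)
H = 3735215/13780092 (H = -3 + (-14145/(-12996) - 6943/(-3181)) = -3 + (-14145*(-1/12996) - 6943*(-1/3181)) = -3 + (4715/4332 + 6943/3181) = -3 + 45075491/13780092 = 3735215/13780092 ≈ 0.27106)
h(C) = -167
H - h(I) = 3735215/13780092 - 1*(-167) = 3735215/13780092 + 167 = 2305010579/13780092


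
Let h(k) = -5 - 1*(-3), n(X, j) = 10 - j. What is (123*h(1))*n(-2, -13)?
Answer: -5658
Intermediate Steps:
h(k) = -2 (h(k) = -5 + 3 = -2)
(123*h(1))*n(-2, -13) = (123*(-2))*(10 - 1*(-13)) = -246*(10 + 13) = -246*23 = -5658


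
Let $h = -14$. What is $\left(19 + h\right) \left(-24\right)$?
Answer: $-120$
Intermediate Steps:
$\left(19 + h\right) \left(-24\right) = \left(19 - 14\right) \left(-24\right) = 5 \left(-24\right) = -120$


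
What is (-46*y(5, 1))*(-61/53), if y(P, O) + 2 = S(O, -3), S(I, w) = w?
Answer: -14030/53 ≈ -264.72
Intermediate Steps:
y(P, O) = -5 (y(P, O) = -2 - 3 = -5)
(-46*y(5, 1))*(-61/53) = (-46*(-5))*(-61/53) = 230*(-61*1/53) = 230*(-61/53) = -14030/53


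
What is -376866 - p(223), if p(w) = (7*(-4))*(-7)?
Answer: -377062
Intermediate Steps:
p(w) = 196 (p(w) = -28*(-7) = 196)
-376866 - p(223) = -376866 - 1*196 = -376866 - 196 = -377062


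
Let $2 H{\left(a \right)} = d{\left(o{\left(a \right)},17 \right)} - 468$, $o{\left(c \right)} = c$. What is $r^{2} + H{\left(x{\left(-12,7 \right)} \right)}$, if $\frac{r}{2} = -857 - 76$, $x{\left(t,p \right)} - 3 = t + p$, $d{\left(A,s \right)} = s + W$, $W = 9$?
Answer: $3481735$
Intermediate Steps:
$d{\left(A,s \right)} = 9 + s$ ($d{\left(A,s \right)} = s + 9 = 9 + s$)
$x{\left(t,p \right)} = 3 + p + t$ ($x{\left(t,p \right)} = 3 + \left(t + p\right) = 3 + \left(p + t\right) = 3 + p + t$)
$r = -1866$ ($r = 2 \left(-857 - 76\right) = 2 \left(-933\right) = -1866$)
$H{\left(a \right)} = -221$ ($H{\left(a \right)} = \frac{\left(9 + 17\right) - 468}{2} = \frac{26 - 468}{2} = \frac{1}{2} \left(-442\right) = -221$)
$r^{2} + H{\left(x{\left(-12,7 \right)} \right)} = \left(-1866\right)^{2} - 221 = 3481956 - 221 = 3481735$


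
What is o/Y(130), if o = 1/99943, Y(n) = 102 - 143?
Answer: -1/4097663 ≈ -2.4404e-7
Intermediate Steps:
Y(n) = -41
o = 1/99943 ≈ 1.0006e-5
o/Y(130) = (1/99943)/(-41) = (1/99943)*(-1/41) = -1/4097663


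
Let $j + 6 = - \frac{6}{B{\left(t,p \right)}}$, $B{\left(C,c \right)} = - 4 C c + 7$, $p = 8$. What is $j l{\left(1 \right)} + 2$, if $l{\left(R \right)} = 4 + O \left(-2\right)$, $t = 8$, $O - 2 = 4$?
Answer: $\frac{4134}{83} \approx 49.807$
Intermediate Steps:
$O = 6$ ($O = 2 + 4 = 6$)
$B{\left(C,c \right)} = 7 - 4 C c$ ($B{\left(C,c \right)} = - 4 C c + 7 = 7 - 4 C c$)
$l{\left(R \right)} = -8$ ($l{\left(R \right)} = 4 + 6 \left(-2\right) = 4 - 12 = -8$)
$j = - \frac{496}{83}$ ($j = -6 - \frac{6}{7 - 32 \cdot 8} = -6 - \frac{6}{7 - 256} = -6 - \frac{6}{-249} = -6 - - \frac{2}{83} = -6 + \frac{2}{83} = - \frac{496}{83} \approx -5.9759$)
$j l{\left(1 \right)} + 2 = \left(- \frac{496}{83}\right) \left(-8\right) + 2 = \frac{3968}{83} + 2 = \frac{4134}{83}$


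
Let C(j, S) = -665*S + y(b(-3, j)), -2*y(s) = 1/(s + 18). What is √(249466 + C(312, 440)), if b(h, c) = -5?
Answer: I*√29158610/26 ≈ 207.69*I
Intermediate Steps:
y(s) = -1/(2*(18 + s)) (y(s) = -1/(2*(s + 18)) = -1/(2*(18 + s)))
C(j, S) = -1/26 - 665*S (C(j, S) = -665*S - 1/(36 + 2*(-5)) = -665*S - 1/(36 - 10) = -665*S - 1/26 = -1/26 - 665*S)
√(249466 + C(312, 440)) = √(249466 + (-1/26 - 665*440)) = √(249466 + (-1/26 - 292600)) = √(249466 - 7607601/26) = √(-1121485/26) = I*√29158610/26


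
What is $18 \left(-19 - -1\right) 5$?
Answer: $-1620$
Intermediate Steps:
$18 \left(-19 - -1\right) 5 = 18 \left(-19 + 1\right) 5 = 18 \left(-18\right) 5 = \left(-324\right) 5 = -1620$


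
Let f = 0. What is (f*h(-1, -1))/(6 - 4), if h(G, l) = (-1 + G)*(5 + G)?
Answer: 0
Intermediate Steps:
(f*h(-1, -1))/(6 - 4) = (0*(-5 + (-1)**2 + 4*(-1)))/(6 - 4) = (0*(-5 + 1 - 4))/2 = (0*(-8))*(1/2) = 0*(1/2) = 0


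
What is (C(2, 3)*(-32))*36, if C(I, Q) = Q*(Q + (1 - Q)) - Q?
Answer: 0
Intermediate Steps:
C(I, Q) = 0 (C(I, Q) = Q*1 - Q = Q - Q = 0)
(C(2, 3)*(-32))*36 = (0*(-32))*36 = 0*36 = 0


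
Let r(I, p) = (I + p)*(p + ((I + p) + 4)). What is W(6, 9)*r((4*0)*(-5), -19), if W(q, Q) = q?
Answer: 3876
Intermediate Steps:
r(I, p) = (I + p)*(4 + I + 2*p) (r(I, p) = (I + p)*(p + (4 + I + p)) = (I + p)*(4 + I + 2*p))
W(6, 9)*r((4*0)*(-5), -19) = 6*(((4*0)*(-5))**2 + 2*(-19)**2 + 4*((4*0)*(-5)) + 4*(-19) + 3*((4*0)*(-5))*(-19)) = 6*((0*(-5))**2 + 2*361 + 4*(0*(-5)) - 76 + 3*(0*(-5))*(-19)) = 6*(0**2 + 722 + 4*0 - 76 + 3*0*(-19)) = 6*(0 + 722 + 0 - 76 + 0) = 6*646 = 3876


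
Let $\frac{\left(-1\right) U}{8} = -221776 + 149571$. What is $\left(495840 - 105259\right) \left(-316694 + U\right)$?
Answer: $101920549626$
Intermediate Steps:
$U = 577640$ ($U = - 8 \left(-221776 + 149571\right) = \left(-8\right) \left(-72205\right) = 577640$)
$\left(495840 - 105259\right) \left(-316694 + U\right) = \left(495840 - 105259\right) \left(-316694 + 577640\right) = \left(495840 - 105259\right) 260946 = 390581 \cdot 260946 = 101920549626$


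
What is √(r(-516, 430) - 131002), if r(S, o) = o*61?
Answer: 2*I*√26193 ≈ 323.69*I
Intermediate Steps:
r(S, o) = 61*o
√(r(-516, 430) - 131002) = √(61*430 - 131002) = √(26230 - 131002) = √(-104772) = 2*I*√26193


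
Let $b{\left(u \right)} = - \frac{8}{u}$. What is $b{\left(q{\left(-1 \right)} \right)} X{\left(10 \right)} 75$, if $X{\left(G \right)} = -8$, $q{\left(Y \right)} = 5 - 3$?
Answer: $2400$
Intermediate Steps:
$q{\left(Y \right)} = 2$ ($q{\left(Y \right)} = 5 - 3 = 2$)
$b{\left(q{\left(-1 \right)} \right)} X{\left(10 \right)} 75 = - \frac{8}{2} \left(-8\right) 75 = \left(-8\right) \frac{1}{2} \left(-8\right) 75 = \left(-4\right) \left(-8\right) 75 = 32 \cdot 75 = 2400$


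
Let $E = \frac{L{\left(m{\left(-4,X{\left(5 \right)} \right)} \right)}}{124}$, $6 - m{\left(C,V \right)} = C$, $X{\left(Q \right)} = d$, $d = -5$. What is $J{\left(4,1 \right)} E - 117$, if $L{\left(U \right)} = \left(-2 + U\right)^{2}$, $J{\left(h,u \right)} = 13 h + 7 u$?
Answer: $- \frac{2683}{31} \approx -86.548$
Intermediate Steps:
$X{\left(Q \right)} = -5$
$m{\left(C,V \right)} = 6 - C$
$J{\left(h,u \right)} = 7 u + 13 h$
$E = \frac{16}{31}$ ($E = \frac{\left(-2 + \left(6 - -4\right)\right)^{2}}{124} = \left(-2 + \left(6 + 4\right)\right)^{2} \cdot \frac{1}{124} = \left(-2 + 10\right)^{2} \cdot \frac{1}{124} = 8^{2} \cdot \frac{1}{124} = 64 \cdot \frac{1}{124} = \frac{16}{31} \approx 0.51613$)
$J{\left(4,1 \right)} E - 117 = \left(7 \cdot 1 + 13 \cdot 4\right) \frac{16}{31} - 117 = \left(7 + 52\right) \frac{16}{31} - 117 = 59 \cdot \frac{16}{31} - 117 = \frac{944}{31} - 117 = - \frac{2683}{31}$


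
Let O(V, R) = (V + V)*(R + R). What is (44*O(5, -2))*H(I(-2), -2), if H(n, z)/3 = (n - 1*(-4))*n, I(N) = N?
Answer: 21120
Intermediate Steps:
O(V, R) = 4*R*V (O(V, R) = (2*V)*(2*R) = 4*R*V)
H(n, z) = 3*n*(4 + n) (H(n, z) = 3*((n - 1*(-4))*n) = 3*((n + 4)*n) = 3*((4 + n)*n) = 3*(n*(4 + n)) = 3*n*(4 + n))
(44*O(5, -2))*H(I(-2), -2) = (44*(4*(-2)*5))*(3*(-2)*(4 - 2)) = (44*(-40))*(3*(-2)*2) = -1760*(-12) = 21120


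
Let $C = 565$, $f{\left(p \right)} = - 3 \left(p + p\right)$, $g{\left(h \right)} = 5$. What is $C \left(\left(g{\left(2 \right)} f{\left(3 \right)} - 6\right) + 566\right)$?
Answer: $265550$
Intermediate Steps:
$f{\left(p \right)} = - 6 p$ ($f{\left(p \right)} = - 3 \cdot 2 p = - 6 p$)
$C \left(\left(g{\left(2 \right)} f{\left(3 \right)} - 6\right) + 566\right) = 565 \left(\left(5 \left(\left(-6\right) 3\right) - 6\right) + 566\right) = 565 \left(\left(5 \left(-18\right) - 6\right) + 566\right) = 565 \left(\left(-90 - 6\right) + 566\right) = 565 \left(-96 + 566\right) = 565 \cdot 470 = 265550$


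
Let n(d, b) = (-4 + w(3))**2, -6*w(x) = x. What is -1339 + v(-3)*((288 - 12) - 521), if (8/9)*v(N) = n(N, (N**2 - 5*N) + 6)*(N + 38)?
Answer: -6294023/32 ≈ -1.9669e+5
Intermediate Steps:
w(x) = -x/6
n(d, b) = 81/4 (n(d, b) = (-4 - 1/6*3)**2 = (-4 - 1/2)**2 = (-9/2)**2 = 81/4)
v(N) = 13851/16 + 729*N/32 (v(N) = 9*(81*(N + 38)/4)/8 = 9*(81*(38 + N)/4)/8 = 9*(1539/2 + 81*N/4)/8 = 13851/16 + 729*N/32)
-1339 + v(-3)*((288 - 12) - 521) = -1339 + (13851/16 + (729/32)*(-3))*((288 - 12) - 521) = -1339 + (13851/16 - 2187/32)*(276 - 521) = -1339 + (25515/32)*(-245) = -1339 - 6251175/32 = -6294023/32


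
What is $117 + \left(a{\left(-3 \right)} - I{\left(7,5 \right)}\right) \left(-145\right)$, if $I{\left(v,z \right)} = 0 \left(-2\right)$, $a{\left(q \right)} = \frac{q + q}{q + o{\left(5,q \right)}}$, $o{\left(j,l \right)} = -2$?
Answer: $-57$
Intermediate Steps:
$a{\left(q \right)} = \frac{2 q}{-2 + q}$ ($a{\left(q \right)} = \frac{q + q}{q - 2} = \frac{2 q}{-2 + q}$)
$I{\left(v,z \right)} = 0$
$117 + \left(a{\left(-3 \right)} - I{\left(7,5 \right)}\right) \left(-145\right) = 117 + \left(2 \left(-3\right) \frac{1}{-2 - 3} - 0\right) \left(-145\right) = 117 + \left(2 \left(-3\right) \frac{1}{-5} + 0\right) \left(-145\right) = 117 + \left(2 \left(-3\right) \left(- \frac{1}{5}\right) + 0\right) \left(-145\right) = 117 + \left(\frac{6}{5} + 0\right) \left(-145\right) = 117 + \frac{6}{5} \left(-145\right) = 117 - 174 = -57$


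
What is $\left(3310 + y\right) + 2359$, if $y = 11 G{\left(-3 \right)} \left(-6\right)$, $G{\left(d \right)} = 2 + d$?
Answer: $5735$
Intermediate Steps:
$y = 66$ ($y = 11 \left(2 - 3\right) \left(-6\right) = 11 \left(-1\right) \left(-6\right) = \left(-11\right) \left(-6\right) = 66$)
$\left(3310 + y\right) + 2359 = \left(3310 + 66\right) + 2359 = 3376 + 2359 = 5735$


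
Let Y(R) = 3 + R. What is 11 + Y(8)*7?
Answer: 88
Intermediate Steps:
11 + Y(8)*7 = 11 + (3 + 8)*7 = 11 + 11*7 = 11 + 77 = 88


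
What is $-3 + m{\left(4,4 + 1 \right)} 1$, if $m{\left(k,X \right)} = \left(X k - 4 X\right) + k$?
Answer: $1$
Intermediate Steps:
$m{\left(k,X \right)} = k - 4 X + X k$ ($m{\left(k,X \right)} = \left(- 4 X + X k\right) + k = k - 4 X + X k$)
$-3 + m{\left(4,4 + 1 \right)} 1 = -3 + \left(4 - 4 \left(4 + 1\right) + \left(4 + 1\right) 4\right) 1 = -3 + \left(4 - 20 + 5 \cdot 4\right) 1 = -3 + \left(4 - 20 + 20\right) 1 = -3 + 4 \cdot 1 = -3 + 4 = 1$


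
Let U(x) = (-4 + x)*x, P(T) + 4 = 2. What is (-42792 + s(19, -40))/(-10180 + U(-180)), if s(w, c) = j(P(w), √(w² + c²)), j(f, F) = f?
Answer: -21397/11470 ≈ -1.8655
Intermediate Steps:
P(T) = -2 (P(T) = -4 + 2 = -2)
U(x) = x*(-4 + x)
s(w, c) = -2
(-42792 + s(19, -40))/(-10180 + U(-180)) = (-42792 - 2)/(-10180 - 180*(-4 - 180)) = -42794/(-10180 - 180*(-184)) = -42794/(-10180 + 33120) = -42794/22940 = -42794*1/22940 = -21397/11470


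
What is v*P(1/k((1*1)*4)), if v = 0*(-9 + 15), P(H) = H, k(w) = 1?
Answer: 0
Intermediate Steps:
v = 0 (v = 0*6 = 0)
v*P(1/k((1*1)*4)) = 0/1 = 0*1 = 0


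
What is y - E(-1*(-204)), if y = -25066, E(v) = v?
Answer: -25270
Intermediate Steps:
y - E(-1*(-204)) = -25066 - (-1)*(-204) = -25066 - 1*204 = -25066 - 204 = -25270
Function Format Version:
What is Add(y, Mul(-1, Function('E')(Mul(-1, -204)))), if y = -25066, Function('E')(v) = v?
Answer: -25270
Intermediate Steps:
Add(y, Mul(-1, Function('E')(Mul(-1, -204)))) = Add(-25066, Mul(-1, Mul(-1, -204))) = Add(-25066, Mul(-1, 204)) = Add(-25066, -204) = -25270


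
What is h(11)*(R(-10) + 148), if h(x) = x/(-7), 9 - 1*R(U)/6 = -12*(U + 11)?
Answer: -3014/7 ≈ -430.57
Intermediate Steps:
R(U) = 846 + 72*U (R(U) = 54 - (-72)*(U + 11) = 54 - (-72)*(11 + U) = 54 - 6*(-132 - 12*U) = 54 + (792 + 72*U) = 846 + 72*U)
h(x) = -x/7 (h(x) = x*(-1/7) = -x/7)
h(11)*(R(-10) + 148) = (-1/7*11)*((846 + 72*(-10)) + 148) = -11*((846 - 720) + 148)/7 = -11*(126 + 148)/7 = -11/7*274 = -3014/7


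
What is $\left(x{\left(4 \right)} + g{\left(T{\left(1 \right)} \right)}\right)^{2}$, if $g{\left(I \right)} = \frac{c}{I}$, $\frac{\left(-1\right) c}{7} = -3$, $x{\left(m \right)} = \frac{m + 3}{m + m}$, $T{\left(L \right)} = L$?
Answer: $\frac{30625}{64} \approx 478.52$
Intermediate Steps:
$x{\left(m \right)} = \frac{3 + m}{2 m}$
$c = 21$ ($c = \left(-7\right) \left(-3\right) = 21$)
$g{\left(I \right)} = \frac{21}{I}$
$\left(x{\left(4 \right)} + g{\left(T{\left(1 \right)} \right)}\right)^{2} = \left(\frac{3 + 4}{2 \cdot 4} + \frac{21}{1}\right)^{2} = \left(\frac{1}{2} \cdot \frac{1}{4} \cdot 7 + 21 \cdot 1\right)^{2} = \left(\frac{7}{8} + 21\right)^{2} = \left(\frac{175}{8}\right)^{2} = \frac{30625}{64}$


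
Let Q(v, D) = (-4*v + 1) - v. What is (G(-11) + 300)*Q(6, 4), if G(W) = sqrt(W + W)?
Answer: -8700 - 29*I*sqrt(22) ≈ -8700.0 - 136.02*I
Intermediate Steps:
Q(v, D) = 1 - 5*v (Q(v, D) = (1 - 4*v) - v = 1 - 5*v)
G(W) = sqrt(2)*sqrt(W) (G(W) = sqrt(2*W) = sqrt(2)*sqrt(W))
(G(-11) + 300)*Q(6, 4) = (sqrt(2)*sqrt(-11) + 300)*(1 - 5*6) = (sqrt(2)*(I*sqrt(11)) + 300)*(1 - 30) = (I*sqrt(22) + 300)*(-29) = (300 + I*sqrt(22))*(-29) = -8700 - 29*I*sqrt(22)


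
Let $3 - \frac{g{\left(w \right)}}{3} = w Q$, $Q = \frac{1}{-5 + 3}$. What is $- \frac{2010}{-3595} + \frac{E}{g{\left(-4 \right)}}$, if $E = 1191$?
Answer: $\frac{285845}{719} \approx 397.56$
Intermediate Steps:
$Q = - \frac{1}{2}$ ($Q = \frac{1}{-2} = - \frac{1}{2} \approx -0.5$)
$g{\left(w \right)} = 9 + \frac{3 w}{2}$ ($g{\left(w \right)} = 9 - 3 w \left(- \frac{1}{2}\right) = 9 - 3 \left(- \frac{w}{2}\right) = 9 + \frac{3 w}{2}$)
$- \frac{2010}{-3595} + \frac{E}{g{\left(-4 \right)}} = - \frac{2010}{-3595} + \frac{1191}{9 + \frac{3}{2} \left(-4\right)} = \left(-2010\right) \left(- \frac{1}{3595}\right) + \frac{1191}{9 - 6} = \frac{402}{719} + \frac{1191}{3} = \frac{402}{719} + 1191 \cdot \frac{1}{3} = \frac{402}{719} + 397 = \frac{285845}{719}$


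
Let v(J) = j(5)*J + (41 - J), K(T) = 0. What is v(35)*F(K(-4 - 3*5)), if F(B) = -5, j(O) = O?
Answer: -905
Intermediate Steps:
v(J) = 41 + 4*J (v(J) = 5*J + (41 - J) = 41 + 4*J)
v(35)*F(K(-4 - 3*5)) = (41 + 4*35)*(-5) = (41 + 140)*(-5) = 181*(-5) = -905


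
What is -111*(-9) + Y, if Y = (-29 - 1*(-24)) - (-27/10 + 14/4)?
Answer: 4966/5 ≈ 993.20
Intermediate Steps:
Y = -29/5 (Y = (-29 + 24) - (-27*⅒ + 14*(¼)) = -5 - (-27/10 + 7/2) = -5 - 1*⅘ = -5 - ⅘ = -29/5 ≈ -5.8000)
-111*(-9) + Y = -111*(-9) - 29/5 = 999 - 29/5 = 4966/5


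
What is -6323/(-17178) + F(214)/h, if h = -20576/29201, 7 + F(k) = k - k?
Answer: 1820702747/176727264 ≈ 10.302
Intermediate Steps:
F(k) = -7 (F(k) = -7 + (k - k) = -7 + 0 = -7)
h = -20576/29201 (h = -20576*1/29201 = -20576/29201 ≈ -0.70463)
-6323/(-17178) + F(214)/h = -6323/(-17178) - 7/(-20576/29201) = -6323*(-1/17178) - 7*(-29201/20576) = 6323/17178 + 204407/20576 = 1820702747/176727264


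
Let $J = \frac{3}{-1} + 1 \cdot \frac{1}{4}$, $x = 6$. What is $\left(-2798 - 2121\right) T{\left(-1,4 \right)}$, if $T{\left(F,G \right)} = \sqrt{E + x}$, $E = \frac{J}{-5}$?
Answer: $- \frac{4919 \sqrt{655}}{10} \approx -12589.0$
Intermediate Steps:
$J = - \frac{11}{4}$ ($J = 3 \left(-1\right) + 1 \cdot \frac{1}{4} = -3 + \frac{1}{4} = - \frac{11}{4} \approx -2.75$)
$E = \frac{11}{20}$ ($E = - \frac{11}{4 \left(-5\right)} = \left(- \frac{11}{4}\right) \left(- \frac{1}{5}\right) = \frac{11}{20} \approx 0.55$)
$T{\left(F,G \right)} = \frac{\sqrt{655}}{10}$ ($T{\left(F,G \right)} = \sqrt{\frac{11}{20} + 6} = \sqrt{\frac{131}{20}} = \frac{\sqrt{655}}{10}$)
$\left(-2798 - 2121\right) T{\left(-1,4 \right)} = \left(-2798 - 2121\right) \frac{\sqrt{655}}{10} = - 4919 \frac{\sqrt{655}}{10} = - \frac{4919 \sqrt{655}}{10}$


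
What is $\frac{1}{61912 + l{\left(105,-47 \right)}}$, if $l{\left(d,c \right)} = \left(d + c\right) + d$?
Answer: $\frac{1}{62075} \approx 1.611 \cdot 10^{-5}$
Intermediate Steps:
$l{\left(d,c \right)} = c + 2 d$ ($l{\left(d,c \right)} = \left(c + d\right) + d = c + 2 d$)
$\frac{1}{61912 + l{\left(105,-47 \right)}} = \frac{1}{61912 + \left(-47 + 2 \cdot 105\right)} = \frac{1}{61912 + \left(-47 + 210\right)} = \frac{1}{61912 + 163} = \frac{1}{62075}$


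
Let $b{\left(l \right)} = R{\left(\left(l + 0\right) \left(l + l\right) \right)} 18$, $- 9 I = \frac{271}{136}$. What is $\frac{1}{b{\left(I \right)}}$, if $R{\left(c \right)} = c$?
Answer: $\frac{41616}{73441} \approx 0.56666$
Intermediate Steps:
$I = - \frac{271}{1224}$ ($I = - \frac{271 \cdot \frac{1}{136}}{9} = \left(- \frac{1}{9}\right) \frac{271}{136} = - \frac{271}{1224} \approx -0.22141$)
$b{\left(l \right)} = 36 l^{2}$ ($b{\left(l \right)} = \left(l + 0\right) \left(l + l\right) 18 = l 2 l 18 = 2 l^{2} \cdot 18 = 36 l^{2}$)
$\frac{1}{b{\left(I \right)}} = \frac{1}{36 \left(- \frac{271}{1224}\right)^{2}} = \frac{1}{36 \cdot \frac{73441}{1498176}} = \frac{1}{\frac{73441}{41616}} = \frac{41616}{73441}$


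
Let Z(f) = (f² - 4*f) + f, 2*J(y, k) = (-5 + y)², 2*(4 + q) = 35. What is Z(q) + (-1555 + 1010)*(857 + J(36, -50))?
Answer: -2915183/4 ≈ -7.2880e+5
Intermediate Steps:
q = 27/2 (q = -4 + (½)*35 = -4 + 35/2 = 27/2 ≈ 13.500)
J(y, k) = (-5 + y)²/2
Z(f) = f² - 3*f
Z(q) + (-1555 + 1010)*(857 + J(36, -50)) = 27*(-3 + 27/2)/2 + (-1555 + 1010)*(857 + (-5 + 36)²/2) = (27/2)*(21/2) - 545*(857 + (½)*31²) = 567/4 - 545*(857 + (½)*961) = 567/4 - 545*(857 + 961/2) = 567/4 - 545*2675/2 = 567/4 - 1457875/2 = -2915183/4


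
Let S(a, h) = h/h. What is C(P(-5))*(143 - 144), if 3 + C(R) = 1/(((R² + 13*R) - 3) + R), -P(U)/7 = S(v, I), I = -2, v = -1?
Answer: 157/52 ≈ 3.0192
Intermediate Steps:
S(a, h) = 1
P(U) = -7 (P(U) = -7*1 = -7)
C(R) = -3 + 1/(-3 + R² + 14*R) (C(R) = -3 + 1/(((R² + 13*R) - 3) + R) = -3 + 1/((-3 + R² + 13*R) + R) = -3 + 1/(-3 + R² + 14*R))
C(P(-5))*(143 - 144) = ((10 - 42*(-7) - 3*(-7)²)/(-3 + (-7)² + 14*(-7)))*(143 - 144) = ((10 + 294 - 3*49)/(-3 + 49 - 98))*(-1) = ((10 + 294 - 147)/(-52))*(-1) = -1/52*157*(-1) = -157/52*(-1) = 157/52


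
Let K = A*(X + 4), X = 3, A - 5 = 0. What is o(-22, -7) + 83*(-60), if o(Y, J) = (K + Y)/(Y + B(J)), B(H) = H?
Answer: -144433/29 ≈ -4980.4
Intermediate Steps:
A = 5 (A = 5 + 0 = 5)
K = 35 (K = 5*(3 + 4) = 5*7 = 35)
o(Y, J) = (35 + Y)/(J + Y) (o(Y, J) = (35 + Y)/(Y + J) = (35 + Y)/(J + Y))
o(-22, -7) + 83*(-60) = (35 - 22)/(-7 - 22) + 83*(-60) = 13/(-29) - 4980 = -1/29*13 - 4980 = -13/29 - 4980 = -144433/29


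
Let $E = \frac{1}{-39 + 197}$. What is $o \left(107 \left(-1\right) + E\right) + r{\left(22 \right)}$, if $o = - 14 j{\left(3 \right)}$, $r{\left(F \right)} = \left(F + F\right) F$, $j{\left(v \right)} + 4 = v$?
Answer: $- \frac{41863}{79} \approx -529.91$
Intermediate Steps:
$j{\left(v \right)} = -4 + v$
$r{\left(F \right)} = 2 F^{2}$ ($r{\left(F \right)} = 2 F F = 2 F^{2}$)
$E = \frac{1}{158} \approx 0.0063291$
$o = 14$ ($o = - 14 \left(-4 + 3\right) = \left(-14\right) \left(-1\right) = 14$)
$o \left(107 \left(-1\right) + E\right) + r{\left(22 \right)} = 14 \left(107 \left(-1\right) + \frac{1}{158}\right) + 2 \cdot 22^{2} = 14 \left(-107 + \frac{1}{158}\right) + 2 \cdot 484 = 14 \left(- \frac{16905}{158}\right) + 968 = - \frac{118335}{79} + 968 = - \frac{41863}{79}$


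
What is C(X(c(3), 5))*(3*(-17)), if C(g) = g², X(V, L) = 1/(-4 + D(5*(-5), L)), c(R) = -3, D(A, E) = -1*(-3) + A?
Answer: -51/676 ≈ -0.075444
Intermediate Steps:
D(A, E) = 3 + A
X(V, L) = -1/26 (X(V, L) = 1/(-4 + (3 + 5*(-5))) = 1/(-4 + (3 - 25)) = 1/(-4 - 22) = 1/(-26) = -1/26)
C(X(c(3), 5))*(3*(-17)) = (-1/26)²*(3*(-17)) = (1/676)*(-51) = -51/676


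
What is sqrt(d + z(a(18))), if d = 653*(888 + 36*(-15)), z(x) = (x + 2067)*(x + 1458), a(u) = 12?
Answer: sqrt(3283374) ≈ 1812.0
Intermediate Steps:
z(x) = (1458 + x)*(2067 + x) (z(x) = (2067 + x)*(1458 + x) = (1458 + x)*(2067 + x))
d = 227244 (d = 653*(888 - 540) = 653*348 = 227244)
sqrt(d + z(a(18))) = sqrt(227244 + (3013686 + 12**2 + 3525*12)) = sqrt(227244 + (3013686 + 144 + 42300)) = sqrt(227244 + 3056130) = sqrt(3283374)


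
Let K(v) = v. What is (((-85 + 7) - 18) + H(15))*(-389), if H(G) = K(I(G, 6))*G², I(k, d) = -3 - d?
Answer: 825069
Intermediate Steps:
H(G) = -9*G² (H(G) = (-3 - 1*6)*G² = (-3 - 6)*G² = -9*G²)
(((-85 + 7) - 18) + H(15))*(-389) = (((-85 + 7) - 18) - 9*15²)*(-389) = ((-78 - 18) - 9*225)*(-389) = (-96 - 2025)*(-389) = -2121*(-389) = 825069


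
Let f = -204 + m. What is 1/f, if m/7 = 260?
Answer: 1/1616 ≈ 0.00061881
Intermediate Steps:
m = 1820 (m = 7*260 = 1820)
f = 1616 (f = -204 + 1820 = 1616)
1/f = 1/1616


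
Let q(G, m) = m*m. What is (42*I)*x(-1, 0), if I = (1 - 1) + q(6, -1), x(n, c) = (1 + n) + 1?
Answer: 42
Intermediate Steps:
q(G, m) = m²
x(n, c) = 2 + n
I = 1 (I = (1 - 1) + (-1)² = 0 + 1 = 1)
(42*I)*x(-1, 0) = (42*1)*(2 - 1) = 42*1 = 42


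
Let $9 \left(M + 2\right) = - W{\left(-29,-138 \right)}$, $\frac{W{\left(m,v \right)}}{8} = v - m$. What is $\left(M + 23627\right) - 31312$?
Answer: $- \frac{68311}{9} \approx -7590.1$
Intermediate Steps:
$W{\left(m,v \right)} = - 8 m + 8 v$ ($W{\left(m,v \right)} = 8 \left(v - m\right) = - 8 m + 8 v$)
$M = \frac{854}{9}$ ($M = -2 + \frac{\left(-1\right) \left(\left(-8\right) \left(-29\right) + 8 \left(-138\right)\right)}{9} = -2 + \frac{\left(-1\right) \left(232 - 1104\right)}{9} = -2 + \frac{\left(-1\right) \left(-872\right)}{9} = -2 + \frac{1}{9} \cdot 872 = -2 + \frac{872}{9} = \frac{854}{9} \approx 94.889$)
$\left(M + 23627\right) - 31312 = \left(\frac{854}{9} + 23627\right) - 31312 = \frac{213497}{9} - 31312 = - \frac{68311}{9}$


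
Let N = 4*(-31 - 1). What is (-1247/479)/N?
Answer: 1247/61312 ≈ 0.020339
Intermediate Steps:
N = -128 (N = 4*(-32) = -128)
(-1247/479)/N = -1247/479/(-128) = -1247*1/479*(-1/128) = -1247/479*(-1/128) = 1247/61312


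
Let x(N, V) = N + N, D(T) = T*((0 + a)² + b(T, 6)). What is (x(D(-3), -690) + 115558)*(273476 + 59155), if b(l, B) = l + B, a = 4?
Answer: 38400253164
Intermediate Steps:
b(l, B) = B + l
D(T) = T*(22 + T) (D(T) = T*((0 + 4)² + (6 + T)) = T*(4² + (6 + T)) = T*(16 + (6 + T)) = T*(22 + T))
x(N, V) = 2*N
(x(D(-3), -690) + 115558)*(273476 + 59155) = (2*(-3*(22 - 3)) + 115558)*(273476 + 59155) = (2*(-3*19) + 115558)*332631 = (2*(-57) + 115558)*332631 = (-114 + 115558)*332631 = 115444*332631 = 38400253164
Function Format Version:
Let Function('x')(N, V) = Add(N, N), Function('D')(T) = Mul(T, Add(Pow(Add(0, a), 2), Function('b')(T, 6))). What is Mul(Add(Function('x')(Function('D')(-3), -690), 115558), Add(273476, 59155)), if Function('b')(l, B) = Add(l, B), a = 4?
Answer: 38400253164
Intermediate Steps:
Function('b')(l, B) = Add(B, l)
Function('D')(T) = Mul(T, Add(22, T)) (Function('D')(T) = Mul(T, Add(Pow(Add(0, 4), 2), Add(6, T))) = Mul(T, Add(Pow(4, 2), Add(6, T))) = Mul(T, Add(16, Add(6, T))) = Mul(T, Add(22, T)))
Function('x')(N, V) = Mul(2, N)
Mul(Add(Function('x')(Function('D')(-3), -690), 115558), Add(273476, 59155)) = Mul(Add(Mul(2, Mul(-3, Add(22, -3))), 115558), Add(273476, 59155)) = Mul(Add(Mul(2, Mul(-3, 19)), 115558), 332631) = Mul(Add(Mul(2, -57), 115558), 332631) = Mul(Add(-114, 115558), 332631) = Mul(115444, 332631) = 38400253164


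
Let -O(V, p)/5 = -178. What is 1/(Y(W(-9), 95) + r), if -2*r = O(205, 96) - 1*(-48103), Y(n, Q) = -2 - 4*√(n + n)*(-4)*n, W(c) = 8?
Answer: -2/47973 ≈ -4.1690e-5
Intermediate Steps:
O(V, p) = 890 (O(V, p) = -5*(-178) = 890)
Y(n, Q) = -2 + 16*√2*n^(3/2) (Y(n, Q) = -2 - 4*√(2*n)*(-4)*n = -2 - 4*(√2*√n)*(-4)*n = -2 - 4*(-4*√2*√n)*n = -2 - (-16)*√2*n^(3/2) = -2 + 16*√2*n^(3/2))
r = -48993/2 (r = -(890 - 1*(-48103))/2 = -(890 + 48103)/2 = -½*48993 = -48993/2 ≈ -24497.)
1/(Y(W(-9), 95) + r) = 1/((-2 + 16*√2*8^(3/2)) - 48993/2) = 1/((-2 + 16*√2*(16*√2)) - 48993/2) = 1/((-2 + 512) - 48993/2) = 1/(510 - 48993/2) = 1/(-47973/2) = -2/47973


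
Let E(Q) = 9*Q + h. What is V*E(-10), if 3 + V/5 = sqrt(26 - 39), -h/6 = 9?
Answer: 2160 - 720*I*sqrt(13) ≈ 2160.0 - 2596.0*I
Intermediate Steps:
h = -54 (h = -6*9 = -54)
E(Q) = -54 + 9*Q (E(Q) = 9*Q - 54 = -54 + 9*Q)
V = -15 + 5*I*sqrt(13) (V = -15 + 5*sqrt(26 - 39) = -15 + 5*sqrt(-13) = -15 + 5*(I*sqrt(13)) = -15 + 5*I*sqrt(13) ≈ -15.0 + 18.028*I)
V*E(-10) = (-15 + 5*I*sqrt(13))*(-54 + 9*(-10)) = (-15 + 5*I*sqrt(13))*(-54 - 90) = (-15 + 5*I*sqrt(13))*(-144) = 2160 - 720*I*sqrt(13)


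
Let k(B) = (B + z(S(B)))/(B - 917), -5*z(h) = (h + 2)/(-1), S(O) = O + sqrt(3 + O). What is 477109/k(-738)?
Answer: 17474188691350/19590211 + 27636538825*I*sqrt(15)/19590211 ≈ 8.9199e+5 + 5463.7*I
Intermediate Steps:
z(h) = 2/5 + h/5 (z(h) = -(h + 2)/(5*(-1)) = -(-1)*(2 + h)/5 = -(-2 - h)/5 = 2/5 + h/5)
k(B) = (2/5 + sqrt(3 + B)/5 + 6*B/5)/(-917 + B) (k(B) = (B + (2/5 + (B + sqrt(3 + B))/5))/(B - 917) = (B + (2/5 + (B/5 + sqrt(3 + B)/5)))/(-917 + B) = (B + (2/5 + B/5 + sqrt(3 + B)/5))/(-917 + B) = (2/5 + sqrt(3 + B)/5 + 6*B/5)/(-917 + B))
477109/k(-738) = 477109/(((2 + sqrt(3 - 738) + 6*(-738))/(5*(-917 - 738)))) = 477109/(((1/5)*(2 + sqrt(-735) - 4428)/(-1655))) = 477109/(((1/5)*(-1/1655)*(2 + 7*I*sqrt(15) - 4428))) = 477109/(((1/5)*(-1/1655)*(-4426 + 7*I*sqrt(15)))) = 477109/(4426/8275 - 7*I*sqrt(15)/8275)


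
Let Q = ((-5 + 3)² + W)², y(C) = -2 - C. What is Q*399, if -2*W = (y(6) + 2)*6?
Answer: 193116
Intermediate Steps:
W = 18 (W = -((-2 - 1*6) + 2)*6/2 = -((-2 - 6) + 2)*6/2 = -(-8 + 2)*6/2 = -(-3)*6 = -½*(-36) = 18)
Q = 484 (Q = ((-5 + 3)² + 18)² = ((-2)² + 18)² = (4 + 18)² = 22² = 484)
Q*399 = 484*399 = 193116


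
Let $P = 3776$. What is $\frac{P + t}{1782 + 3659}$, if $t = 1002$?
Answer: $\frac{4778}{5441} \approx 0.87815$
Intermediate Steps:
$\frac{P + t}{1782 + 3659} = \frac{3776 + 1002}{1782 + 3659} = \frac{4778}{5441}$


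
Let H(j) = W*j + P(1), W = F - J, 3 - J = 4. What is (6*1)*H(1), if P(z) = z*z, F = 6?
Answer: 48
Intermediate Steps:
J = -1 (J = 3 - 1*4 = 3 - 4 = -1)
P(z) = z²
W = 7 (W = 6 - 1*(-1) = 6 + 1 = 7)
H(j) = 1 + 7*j (H(j) = 7*j + 1² = 7*j + 1 = 1 + 7*j)
(6*1)*H(1) = (6*1)*(1 + 7*1) = 6*(1 + 7) = 6*8 = 48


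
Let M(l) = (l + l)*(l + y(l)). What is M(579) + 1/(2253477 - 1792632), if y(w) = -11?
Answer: 303118033681/460845 ≈ 6.5774e+5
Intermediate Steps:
M(l) = 2*l*(-11 + l) (M(l) = (l + l)*(l - 11) = (2*l)*(-11 + l) = 2*l*(-11 + l))
M(579) + 1/(2253477 - 1792632) = 2*579*(-11 + 579) + 1/(2253477 - 1792632) = 2*579*568 + 1/460845 = 657744 + 1/460845 = 303118033681/460845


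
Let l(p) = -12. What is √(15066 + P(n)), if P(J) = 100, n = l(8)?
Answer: √15166 ≈ 123.15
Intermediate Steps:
n = -12
√(15066 + P(n)) = √(15066 + 100) = √15166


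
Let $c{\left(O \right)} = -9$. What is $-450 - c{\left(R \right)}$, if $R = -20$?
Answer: $-441$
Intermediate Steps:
$-450 - c{\left(R \right)} = -450 - -9 = -450 + 9 = -441$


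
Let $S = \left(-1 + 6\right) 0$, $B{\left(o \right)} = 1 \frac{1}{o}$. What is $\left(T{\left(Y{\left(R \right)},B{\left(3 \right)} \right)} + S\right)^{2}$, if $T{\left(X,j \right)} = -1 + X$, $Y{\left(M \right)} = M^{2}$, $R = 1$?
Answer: $0$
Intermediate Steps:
$B{\left(o \right)} = \frac{1}{o}$
$S = 0$ ($S = 5 \cdot 0 = 0$)
$\left(T{\left(Y{\left(R \right)},B{\left(3 \right)} \right)} + S\right)^{2} = \left(\left(-1 + 1^{2}\right) + 0\right)^{2} = \left(\left(-1 + 1\right) + 0\right)^{2} = \left(0 + 0\right)^{2} = 0^{2} = 0$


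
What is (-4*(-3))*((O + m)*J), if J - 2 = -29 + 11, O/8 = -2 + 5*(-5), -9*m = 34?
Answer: 126592/3 ≈ 42197.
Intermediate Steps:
m = -34/9 (m = -1/9*34 = -34/9 ≈ -3.7778)
O = -216 (O = 8*(-2 + 5*(-5)) = 8*(-2 - 25) = 8*(-27) = -216)
J = -16 (J = 2 + (-29 + 11) = 2 - 18 = -16)
(-4*(-3))*((O + m)*J) = (-4*(-3))*((-216 - 34/9)*(-16)) = 12*(-1978/9*(-16)) = 12*(31648/9) = 126592/3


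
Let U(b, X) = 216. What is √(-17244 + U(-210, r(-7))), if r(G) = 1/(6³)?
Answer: 6*I*√473 ≈ 130.49*I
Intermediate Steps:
r(G) = 1/216
√(-17244 + U(-210, r(-7))) = √(-17244 + 216) = √(-17028) = 6*I*√473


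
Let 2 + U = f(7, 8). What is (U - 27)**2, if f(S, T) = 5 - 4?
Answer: 784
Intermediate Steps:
f(S, T) = 1
U = -1 (U = -2 + 1 = -1)
(U - 27)**2 = (-1 - 27)**2 = (-28)**2 = 784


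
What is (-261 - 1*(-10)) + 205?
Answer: -46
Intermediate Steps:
(-261 - 1*(-10)) + 205 = (-261 + 10) + 205 = -251 + 205 = -46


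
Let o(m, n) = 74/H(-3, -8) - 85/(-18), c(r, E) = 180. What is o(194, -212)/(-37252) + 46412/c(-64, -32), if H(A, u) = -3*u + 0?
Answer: 1728938419/6705360 ≈ 257.84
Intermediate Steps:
H(A, u) = -3*u
o(m, n) = 281/36 (o(m, n) = 74/((-3*(-8))) - 85/(-18) = 74/24 - 85*(-1/18) = 74*(1/24) + 85/18 = 37/12 + 85/18 = 281/36)
o(194, -212)/(-37252) + 46412/c(-64, -32) = (281/36)/(-37252) + 46412/180 = (281/36)*(-1/37252) + 46412*(1/180) = -281/1341072 + 11603/45 = 1728938419/6705360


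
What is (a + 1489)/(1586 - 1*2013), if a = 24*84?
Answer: -3505/427 ≈ -8.2084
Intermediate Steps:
a = 2016
(a + 1489)/(1586 - 1*2013) = (2016 + 1489)/(1586 - 1*2013) = 3505/(1586 - 2013) = 3505/(-427) = 3505*(-1/427) = -3505/427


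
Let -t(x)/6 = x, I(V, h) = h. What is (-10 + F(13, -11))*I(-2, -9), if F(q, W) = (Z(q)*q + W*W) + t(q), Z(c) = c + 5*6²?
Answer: -22878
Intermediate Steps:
Z(c) = 180 + c (Z(c) = c + 5*36 = c + 180 = 180 + c)
t(x) = -6*x
F(q, W) = W² - 6*q + q*(180 + q) (F(q, W) = ((180 + q)*q + W*W) - 6*q = (q*(180 + q) + W²) - 6*q = (W² + q*(180 + q)) - 6*q = W² - 6*q + q*(180 + q))
(-10 + F(13, -11))*I(-2, -9) = (-10 + ((-11)² + 13² + 174*13))*(-9) = (-10 + (121 + 169 + 2262))*(-9) = (-10 + 2552)*(-9) = 2542*(-9) = -22878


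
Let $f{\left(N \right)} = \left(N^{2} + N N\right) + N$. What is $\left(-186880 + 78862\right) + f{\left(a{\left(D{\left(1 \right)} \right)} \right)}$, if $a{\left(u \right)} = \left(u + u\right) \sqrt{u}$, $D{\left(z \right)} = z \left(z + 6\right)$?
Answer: $-105274 + 14 \sqrt{7} \approx -1.0524 \cdot 10^{5}$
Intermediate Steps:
$D{\left(z \right)} = z \left(6 + z\right)$
$a{\left(u \right)} = 2 u^{\frac{3}{2}}$ ($a{\left(u \right)} = 2 u \sqrt{u} = 2 u^{\frac{3}{2}}$)
$f{\left(N \right)} = N + 2 N^{2}$ ($f{\left(N \right)} = \left(N^{2} + N^{2}\right) + N = 2 N^{2} + N = N + 2 N^{2}$)
$\left(-186880 + 78862\right) + f{\left(a{\left(D{\left(1 \right)} \right)} \right)} = \left(-186880 + 78862\right) + 2 \left(1 \left(6 + 1\right)\right)^{\frac{3}{2}} \left(1 + 2 \cdot 2 \left(1 \left(6 + 1\right)\right)^{\frac{3}{2}}\right) = -108018 + 2 \left(1 \cdot 7\right)^{\frac{3}{2}} \left(1 + 2 \cdot 2 \left(1 \cdot 7\right)^{\frac{3}{2}}\right) = -108018 + 2 \cdot 7^{\frac{3}{2}} \left(1 + 2 \cdot 2 \cdot 7^{\frac{3}{2}}\right) = -108018 + 2 \cdot 7 \sqrt{7} \left(1 + 2 \cdot 2 \cdot 7 \sqrt{7}\right) = -108018 + 14 \sqrt{7} \left(1 + 2 \cdot 14 \sqrt{7}\right) = -108018 + 14 \sqrt{7} \left(1 + 28 \sqrt{7}\right)$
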